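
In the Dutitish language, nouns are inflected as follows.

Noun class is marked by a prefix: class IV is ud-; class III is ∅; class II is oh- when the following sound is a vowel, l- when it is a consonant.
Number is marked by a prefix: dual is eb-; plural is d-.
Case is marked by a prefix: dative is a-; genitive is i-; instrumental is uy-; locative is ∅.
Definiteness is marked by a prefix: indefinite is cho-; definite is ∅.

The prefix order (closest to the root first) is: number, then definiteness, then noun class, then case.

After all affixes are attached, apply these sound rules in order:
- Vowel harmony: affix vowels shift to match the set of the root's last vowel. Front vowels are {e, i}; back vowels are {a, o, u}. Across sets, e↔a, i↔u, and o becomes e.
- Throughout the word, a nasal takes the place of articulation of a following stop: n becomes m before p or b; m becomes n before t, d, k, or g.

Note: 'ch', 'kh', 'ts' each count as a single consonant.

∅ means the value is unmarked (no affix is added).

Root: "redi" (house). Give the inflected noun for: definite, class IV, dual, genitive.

Attach number dual eb- → ebredi.
definiteness = definite: zero marking, form stays ebredi.
Attach noun class class IV ud- → udebredi.
Attach case genitive i- → iudebredi.
Apply vowel harmony: iudebredi → iidebredi.
Nasal assimilation: no change.

iidebredi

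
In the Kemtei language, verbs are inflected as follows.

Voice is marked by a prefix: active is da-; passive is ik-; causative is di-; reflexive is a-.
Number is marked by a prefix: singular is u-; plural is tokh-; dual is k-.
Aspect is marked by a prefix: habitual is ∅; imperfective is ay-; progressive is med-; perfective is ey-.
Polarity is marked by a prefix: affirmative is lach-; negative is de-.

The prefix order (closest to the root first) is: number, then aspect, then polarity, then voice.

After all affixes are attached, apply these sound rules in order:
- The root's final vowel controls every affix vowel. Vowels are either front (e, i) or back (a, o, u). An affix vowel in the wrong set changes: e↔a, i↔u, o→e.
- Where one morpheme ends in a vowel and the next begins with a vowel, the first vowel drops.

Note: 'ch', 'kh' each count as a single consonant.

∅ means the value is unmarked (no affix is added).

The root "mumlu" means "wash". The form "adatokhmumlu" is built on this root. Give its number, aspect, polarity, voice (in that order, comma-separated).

Segment: a-de-tokh-mumlu.
number: tokh- → plural.
aspect: ∅ → habitual.
polarity: de- → negative.
voice: a- → reflexive.

plural, habitual, negative, reflexive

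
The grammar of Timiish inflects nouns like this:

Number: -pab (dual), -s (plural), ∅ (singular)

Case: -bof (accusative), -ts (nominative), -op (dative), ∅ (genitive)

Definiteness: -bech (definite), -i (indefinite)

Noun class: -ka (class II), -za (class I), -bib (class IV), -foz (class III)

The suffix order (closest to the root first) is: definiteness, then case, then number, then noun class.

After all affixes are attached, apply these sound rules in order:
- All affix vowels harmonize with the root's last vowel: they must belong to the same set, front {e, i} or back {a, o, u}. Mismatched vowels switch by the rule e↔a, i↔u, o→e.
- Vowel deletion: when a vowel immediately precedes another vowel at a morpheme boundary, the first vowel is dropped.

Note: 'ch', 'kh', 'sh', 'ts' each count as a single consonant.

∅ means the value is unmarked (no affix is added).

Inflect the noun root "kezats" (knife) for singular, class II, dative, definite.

kezatsbachopka

Attach definiteness definite -bech → kezatsbech.
Attach case dative -op → kezatsbechop.
number = singular: zero marking, form stays kezatsbechop.
Attach noun class class II -ka → kezatsbechopka.
Apply vowel harmony: kezatsbechopka → kezatsbachopka.
Vowel deletion: no change.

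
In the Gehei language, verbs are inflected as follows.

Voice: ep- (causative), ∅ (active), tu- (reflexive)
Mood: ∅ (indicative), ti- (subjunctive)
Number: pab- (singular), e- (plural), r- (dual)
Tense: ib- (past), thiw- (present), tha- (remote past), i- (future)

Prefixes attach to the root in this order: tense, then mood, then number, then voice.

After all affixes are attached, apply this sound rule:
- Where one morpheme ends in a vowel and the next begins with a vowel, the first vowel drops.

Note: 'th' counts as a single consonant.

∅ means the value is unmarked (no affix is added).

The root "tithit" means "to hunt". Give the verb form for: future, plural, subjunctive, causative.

Attach tense future i- → itithit.
Attach mood subjunctive ti- → tiitithit.
Attach number plural e- → etiitithit.
Attach voice causative ep- → epetiitithit.
Apply vowel deletion: epetiitithit → epetitithit.

epetitithit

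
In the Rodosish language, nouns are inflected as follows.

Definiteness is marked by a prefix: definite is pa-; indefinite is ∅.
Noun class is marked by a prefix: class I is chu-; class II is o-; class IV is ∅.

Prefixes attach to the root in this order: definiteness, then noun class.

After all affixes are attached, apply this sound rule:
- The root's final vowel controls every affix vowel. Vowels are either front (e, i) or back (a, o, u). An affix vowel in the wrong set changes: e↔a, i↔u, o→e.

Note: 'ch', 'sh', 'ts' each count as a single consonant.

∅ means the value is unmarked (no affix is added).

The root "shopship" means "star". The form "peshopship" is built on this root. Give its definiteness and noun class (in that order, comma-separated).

Segment: pa-shopship.
definiteness: pa- → definite.
noun class: ∅ → class IV.

definite, class IV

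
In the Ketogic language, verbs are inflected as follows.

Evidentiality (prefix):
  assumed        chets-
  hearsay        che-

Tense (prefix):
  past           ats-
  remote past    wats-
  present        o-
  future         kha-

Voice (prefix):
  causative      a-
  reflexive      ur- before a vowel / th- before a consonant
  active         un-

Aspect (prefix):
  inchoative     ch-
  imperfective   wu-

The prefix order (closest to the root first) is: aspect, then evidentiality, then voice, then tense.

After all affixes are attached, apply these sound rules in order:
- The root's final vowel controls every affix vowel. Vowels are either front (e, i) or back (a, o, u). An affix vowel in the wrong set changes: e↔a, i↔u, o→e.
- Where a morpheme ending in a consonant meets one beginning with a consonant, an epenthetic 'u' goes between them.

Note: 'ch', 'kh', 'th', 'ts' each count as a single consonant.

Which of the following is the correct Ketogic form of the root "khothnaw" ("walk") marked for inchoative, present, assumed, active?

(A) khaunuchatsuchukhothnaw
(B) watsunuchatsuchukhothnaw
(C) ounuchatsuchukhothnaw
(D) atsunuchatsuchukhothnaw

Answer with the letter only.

C

Attach aspect inchoative ch- → chkhothnaw.
Attach evidentiality assumed chets- → chetschkhothnaw.
Attach voice active un- → unchetschkhothnaw.
Attach tense present o- → ounchetschkhothnaw.
Apply vowel harmony: ounchetschkhothnaw → ounchatschkhothnaw.
Apply epenthesis: ounchatschkhothnaw → ounuchatsuchukhothnaw.
So the correct form is ounuchatsuchukhothnaw, option (C).
(D) atsunuchatsuchukhothnaw is wrong: it uses past instead of present for tense.
(B) watsunuchatsuchukhothnaw is wrong: it uses remote past instead of present for tense.
(A) khaunuchatsuchukhothnaw is wrong: it uses future instead of present for tense.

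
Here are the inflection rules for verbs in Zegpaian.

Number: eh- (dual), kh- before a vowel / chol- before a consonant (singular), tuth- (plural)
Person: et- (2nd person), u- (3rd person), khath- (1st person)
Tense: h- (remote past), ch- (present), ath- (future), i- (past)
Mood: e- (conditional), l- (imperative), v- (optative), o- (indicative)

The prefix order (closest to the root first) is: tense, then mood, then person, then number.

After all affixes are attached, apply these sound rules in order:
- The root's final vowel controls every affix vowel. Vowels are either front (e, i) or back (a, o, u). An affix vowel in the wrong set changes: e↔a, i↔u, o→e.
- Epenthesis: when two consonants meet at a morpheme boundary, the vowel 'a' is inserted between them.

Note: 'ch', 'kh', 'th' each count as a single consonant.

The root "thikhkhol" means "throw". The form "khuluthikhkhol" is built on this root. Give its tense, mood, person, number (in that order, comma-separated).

past, imperative, 3rd person, singular

Segment: kh-u-l-i-thikhkhol.
tense: i- → past.
mood: l- → imperative.
person: u- → 3rd person.
number: kh/chol- → singular.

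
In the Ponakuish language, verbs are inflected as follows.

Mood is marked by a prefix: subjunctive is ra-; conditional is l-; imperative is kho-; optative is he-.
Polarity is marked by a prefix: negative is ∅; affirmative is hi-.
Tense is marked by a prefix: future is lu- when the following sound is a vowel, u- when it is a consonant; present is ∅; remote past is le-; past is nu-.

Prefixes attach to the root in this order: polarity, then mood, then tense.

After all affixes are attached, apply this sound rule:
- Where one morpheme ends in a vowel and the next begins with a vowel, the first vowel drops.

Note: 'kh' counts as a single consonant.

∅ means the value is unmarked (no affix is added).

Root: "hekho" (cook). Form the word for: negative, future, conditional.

polarity = negative: zero marking, form stays hekho.
Attach mood conditional l- → lhekho.
Attach tense future u- (before consonant 'l') → ulhekho.
Vowel deletion: no change.

ulhekho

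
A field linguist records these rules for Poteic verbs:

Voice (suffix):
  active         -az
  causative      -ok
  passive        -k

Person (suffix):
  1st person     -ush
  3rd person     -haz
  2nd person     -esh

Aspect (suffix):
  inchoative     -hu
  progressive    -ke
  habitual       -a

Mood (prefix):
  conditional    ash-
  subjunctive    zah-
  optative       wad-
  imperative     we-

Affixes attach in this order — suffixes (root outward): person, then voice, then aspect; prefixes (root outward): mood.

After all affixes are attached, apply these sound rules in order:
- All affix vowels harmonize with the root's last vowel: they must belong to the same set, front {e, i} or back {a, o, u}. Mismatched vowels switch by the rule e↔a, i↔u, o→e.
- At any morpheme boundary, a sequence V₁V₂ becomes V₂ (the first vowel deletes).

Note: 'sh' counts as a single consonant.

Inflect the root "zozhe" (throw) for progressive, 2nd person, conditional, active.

eshzozheshezke

Attach person 2nd person -esh → zozheesh.
Attach voice active -az → zozheeshaz.
Attach aspect progressive -ke → zozheeshazke.
Attach mood conditional ash- → ashzozheeshazke.
Apply vowel harmony: ashzozheeshazke → eshzozheeshezke.
Apply vowel deletion: eshzozheeshezke → eshzozheshezke.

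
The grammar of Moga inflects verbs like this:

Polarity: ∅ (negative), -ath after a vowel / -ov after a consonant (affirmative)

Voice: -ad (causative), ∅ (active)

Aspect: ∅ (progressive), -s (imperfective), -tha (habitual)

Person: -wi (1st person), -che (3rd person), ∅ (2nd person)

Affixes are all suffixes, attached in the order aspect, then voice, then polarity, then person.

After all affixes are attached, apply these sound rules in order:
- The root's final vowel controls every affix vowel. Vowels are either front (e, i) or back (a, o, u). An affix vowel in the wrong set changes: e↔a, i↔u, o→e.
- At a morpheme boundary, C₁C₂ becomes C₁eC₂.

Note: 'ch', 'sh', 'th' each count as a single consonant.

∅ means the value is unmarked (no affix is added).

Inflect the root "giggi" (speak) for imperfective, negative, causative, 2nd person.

Attach aspect imperfective -s → giggis.
Attach voice causative -ad → giggisad.
polarity = negative: zero marking, form stays giggisad.
person = 2nd person: zero marking, form stays giggisad.
Apply vowel harmony: giggisad → giggised.
Epenthesis: no change.

giggised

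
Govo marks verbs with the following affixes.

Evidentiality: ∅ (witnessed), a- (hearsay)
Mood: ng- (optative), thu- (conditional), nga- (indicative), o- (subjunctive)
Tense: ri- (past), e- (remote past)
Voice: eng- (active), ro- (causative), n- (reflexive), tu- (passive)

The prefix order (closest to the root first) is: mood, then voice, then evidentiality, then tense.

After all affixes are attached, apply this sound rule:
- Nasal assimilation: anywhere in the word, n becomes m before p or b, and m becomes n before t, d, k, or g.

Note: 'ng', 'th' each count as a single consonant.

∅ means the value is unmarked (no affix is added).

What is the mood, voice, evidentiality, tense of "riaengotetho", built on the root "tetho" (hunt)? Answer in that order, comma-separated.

subjunctive, active, hearsay, past

Segment: ri-a-eng-o-tetho.
mood: o- → subjunctive.
voice: eng- → active.
evidentiality: a- → hearsay.
tense: ri- → past.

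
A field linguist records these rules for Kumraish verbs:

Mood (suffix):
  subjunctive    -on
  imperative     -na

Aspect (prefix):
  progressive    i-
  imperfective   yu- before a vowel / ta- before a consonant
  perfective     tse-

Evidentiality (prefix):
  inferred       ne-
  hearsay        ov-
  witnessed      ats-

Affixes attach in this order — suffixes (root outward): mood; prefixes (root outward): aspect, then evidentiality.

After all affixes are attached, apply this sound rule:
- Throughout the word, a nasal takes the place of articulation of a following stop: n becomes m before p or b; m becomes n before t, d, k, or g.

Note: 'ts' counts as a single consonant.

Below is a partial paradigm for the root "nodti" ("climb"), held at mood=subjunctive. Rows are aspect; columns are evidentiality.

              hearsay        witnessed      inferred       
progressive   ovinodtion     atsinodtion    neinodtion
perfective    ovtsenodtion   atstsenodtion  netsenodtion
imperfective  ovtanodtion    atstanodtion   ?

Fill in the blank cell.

Attach mood subjunctive -on → nodtion.
Attach aspect imperfective ta- (before consonant 'n') → tanodtion.
Attach evidentiality inferred ne- → netanodtion.
Nasal assimilation: no change.

netanodtion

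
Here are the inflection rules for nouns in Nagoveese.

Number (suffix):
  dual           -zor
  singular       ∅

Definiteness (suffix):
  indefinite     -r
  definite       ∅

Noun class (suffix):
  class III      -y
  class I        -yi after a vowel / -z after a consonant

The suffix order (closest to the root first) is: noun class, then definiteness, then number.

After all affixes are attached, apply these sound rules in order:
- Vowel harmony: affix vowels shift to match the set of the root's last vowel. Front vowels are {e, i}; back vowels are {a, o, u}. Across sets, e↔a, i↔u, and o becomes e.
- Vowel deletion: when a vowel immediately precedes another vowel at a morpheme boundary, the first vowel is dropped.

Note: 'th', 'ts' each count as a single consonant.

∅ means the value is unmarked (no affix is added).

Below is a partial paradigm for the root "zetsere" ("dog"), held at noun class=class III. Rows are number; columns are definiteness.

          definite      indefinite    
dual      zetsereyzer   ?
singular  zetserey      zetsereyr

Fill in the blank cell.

Attach noun class class III -y → zetserey.
Attach definiteness indefinite -r → zetsereyr.
Attach number dual -zor → zetsereyrzor.
Apply vowel harmony: zetsereyrzor → zetsereyrzer.
Vowel deletion: no change.

zetsereyrzer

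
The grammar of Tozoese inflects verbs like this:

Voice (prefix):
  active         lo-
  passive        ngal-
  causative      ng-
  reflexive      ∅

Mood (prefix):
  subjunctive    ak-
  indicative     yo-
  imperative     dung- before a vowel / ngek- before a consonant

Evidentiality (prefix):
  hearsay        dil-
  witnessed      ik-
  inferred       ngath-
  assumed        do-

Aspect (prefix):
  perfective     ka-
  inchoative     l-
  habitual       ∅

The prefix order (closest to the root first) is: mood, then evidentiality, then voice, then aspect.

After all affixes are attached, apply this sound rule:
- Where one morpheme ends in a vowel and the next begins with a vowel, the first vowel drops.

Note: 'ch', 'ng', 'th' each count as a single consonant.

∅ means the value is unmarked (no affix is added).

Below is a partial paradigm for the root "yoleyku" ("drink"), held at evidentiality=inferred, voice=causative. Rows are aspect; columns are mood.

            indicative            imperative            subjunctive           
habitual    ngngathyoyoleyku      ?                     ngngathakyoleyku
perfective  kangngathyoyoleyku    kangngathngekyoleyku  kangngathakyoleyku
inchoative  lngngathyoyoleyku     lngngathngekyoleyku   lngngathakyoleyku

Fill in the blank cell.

Attach mood imperative ngek- (before consonant 'y') → ngekyoleyku.
Attach evidentiality inferred ngath- → ngathngekyoleyku.
Attach voice causative ng- → ngngathngekyoleyku.
aspect = habitual: zero marking, form stays ngngathngekyoleyku.
Vowel deletion: no change.

ngngathngekyoleyku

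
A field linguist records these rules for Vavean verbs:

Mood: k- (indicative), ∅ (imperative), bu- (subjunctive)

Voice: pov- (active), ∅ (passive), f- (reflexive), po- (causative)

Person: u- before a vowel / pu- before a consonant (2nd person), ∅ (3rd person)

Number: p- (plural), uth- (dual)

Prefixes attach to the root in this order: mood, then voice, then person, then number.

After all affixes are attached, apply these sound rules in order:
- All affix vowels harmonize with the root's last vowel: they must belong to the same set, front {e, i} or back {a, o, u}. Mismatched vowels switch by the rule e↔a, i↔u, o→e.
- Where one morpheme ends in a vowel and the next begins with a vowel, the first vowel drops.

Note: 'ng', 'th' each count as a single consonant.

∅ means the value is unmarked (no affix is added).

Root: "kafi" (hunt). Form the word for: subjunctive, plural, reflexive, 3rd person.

Attach mood subjunctive bu- → bukafi.
Attach voice reflexive f- → fbukafi.
person = 3rd person: zero marking, form stays fbukafi.
Attach number plural p- → pfbukafi.
Apply vowel harmony: pfbukafi → pfbikafi.
Vowel deletion: no change.

pfbikafi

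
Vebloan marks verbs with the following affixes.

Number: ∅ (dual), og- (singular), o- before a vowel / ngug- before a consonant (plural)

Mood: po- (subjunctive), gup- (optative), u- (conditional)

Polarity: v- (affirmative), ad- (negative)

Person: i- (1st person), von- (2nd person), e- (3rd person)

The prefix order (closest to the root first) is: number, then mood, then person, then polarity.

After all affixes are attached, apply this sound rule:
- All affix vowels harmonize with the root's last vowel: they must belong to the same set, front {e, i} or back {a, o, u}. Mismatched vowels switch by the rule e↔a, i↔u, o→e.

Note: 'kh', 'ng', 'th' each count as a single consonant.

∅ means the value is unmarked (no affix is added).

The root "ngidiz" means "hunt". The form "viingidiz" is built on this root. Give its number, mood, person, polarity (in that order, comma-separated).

Segment: v-i-u-ngidiz.
number: ∅ → dual.
mood: u- → conditional.
person: i- → 1st person.
polarity: v- → affirmative.

dual, conditional, 1st person, affirmative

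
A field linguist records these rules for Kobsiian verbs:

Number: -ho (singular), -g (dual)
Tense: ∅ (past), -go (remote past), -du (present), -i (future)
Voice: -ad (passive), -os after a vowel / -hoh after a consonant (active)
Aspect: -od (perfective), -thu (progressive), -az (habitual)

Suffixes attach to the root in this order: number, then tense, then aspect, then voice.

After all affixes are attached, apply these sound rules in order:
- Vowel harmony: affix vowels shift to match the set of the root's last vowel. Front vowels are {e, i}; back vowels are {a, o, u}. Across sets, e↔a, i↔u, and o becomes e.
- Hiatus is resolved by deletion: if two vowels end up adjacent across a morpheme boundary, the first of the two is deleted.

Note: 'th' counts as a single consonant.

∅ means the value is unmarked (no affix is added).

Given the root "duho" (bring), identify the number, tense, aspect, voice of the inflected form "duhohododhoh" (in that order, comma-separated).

singular, present, perfective, active

Segment: duho-ho-du-od-hoh.
number: -ho → singular.
tense: -du → present.
aspect: -od → perfective.
voice: -os/hoh → active.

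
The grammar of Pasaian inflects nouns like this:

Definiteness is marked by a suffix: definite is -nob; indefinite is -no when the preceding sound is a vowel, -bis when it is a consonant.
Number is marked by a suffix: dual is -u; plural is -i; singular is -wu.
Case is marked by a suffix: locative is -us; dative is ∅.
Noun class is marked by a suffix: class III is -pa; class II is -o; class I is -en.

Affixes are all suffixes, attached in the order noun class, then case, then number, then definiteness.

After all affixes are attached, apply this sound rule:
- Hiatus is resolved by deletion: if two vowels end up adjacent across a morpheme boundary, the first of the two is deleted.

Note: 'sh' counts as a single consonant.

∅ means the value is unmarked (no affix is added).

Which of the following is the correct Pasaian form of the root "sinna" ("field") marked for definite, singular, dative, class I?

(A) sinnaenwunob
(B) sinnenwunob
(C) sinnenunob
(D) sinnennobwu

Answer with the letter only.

B

Attach noun class class I -en → sinnaen.
case = dative: zero marking, form stays sinnaen.
Attach number singular -wu → sinnaenwu.
Attach definiteness definite -nob → sinnaenwunob.
Apply vowel deletion: sinnaenwunob → sinnenwunob.
So the correct form is sinnenwunob, option (B).
(C) sinnenunob is wrong: it uses dual instead of singular for number.
(D) sinnennobwu is wrong: it has the affixes in the wrong order.
(A) sinnaenwunob is wrong: it fails to apply the sound rule(s).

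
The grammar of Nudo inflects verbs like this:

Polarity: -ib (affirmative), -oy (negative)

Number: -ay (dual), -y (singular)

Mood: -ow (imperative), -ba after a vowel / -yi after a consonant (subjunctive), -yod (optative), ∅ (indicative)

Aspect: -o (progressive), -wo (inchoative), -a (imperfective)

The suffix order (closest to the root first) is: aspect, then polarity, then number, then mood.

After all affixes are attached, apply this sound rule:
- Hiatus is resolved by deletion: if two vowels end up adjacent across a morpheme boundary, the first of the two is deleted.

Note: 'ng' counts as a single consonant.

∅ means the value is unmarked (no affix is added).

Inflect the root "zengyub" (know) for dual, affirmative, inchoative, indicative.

zengyubwibay

Attach aspect inchoative -wo → zengyubwo.
Attach polarity affirmative -ib → zengyubwoib.
Attach number dual -ay → zengyubwoibay.
mood = indicative: zero marking, form stays zengyubwoibay.
Apply vowel deletion: zengyubwoibay → zengyubwibay.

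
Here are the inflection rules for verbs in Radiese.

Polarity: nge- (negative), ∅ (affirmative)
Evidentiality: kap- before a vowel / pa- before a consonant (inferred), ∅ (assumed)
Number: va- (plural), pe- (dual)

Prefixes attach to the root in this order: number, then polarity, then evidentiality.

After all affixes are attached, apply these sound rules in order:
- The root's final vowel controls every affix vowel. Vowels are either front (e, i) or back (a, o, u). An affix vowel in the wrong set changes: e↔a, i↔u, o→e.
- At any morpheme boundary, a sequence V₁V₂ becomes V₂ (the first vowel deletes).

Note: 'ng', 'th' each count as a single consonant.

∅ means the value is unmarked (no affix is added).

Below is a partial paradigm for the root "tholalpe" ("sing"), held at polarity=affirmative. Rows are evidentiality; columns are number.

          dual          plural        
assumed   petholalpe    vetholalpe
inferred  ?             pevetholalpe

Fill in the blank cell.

Attach number dual pe- → petholalpe.
polarity = affirmative: zero marking, form stays petholalpe.
Attach evidentiality inferred pa- (before consonant 'p') → papetholalpe.
Apply vowel harmony: papetholalpe → pepetholalpe.
Vowel deletion: no change.

pepetholalpe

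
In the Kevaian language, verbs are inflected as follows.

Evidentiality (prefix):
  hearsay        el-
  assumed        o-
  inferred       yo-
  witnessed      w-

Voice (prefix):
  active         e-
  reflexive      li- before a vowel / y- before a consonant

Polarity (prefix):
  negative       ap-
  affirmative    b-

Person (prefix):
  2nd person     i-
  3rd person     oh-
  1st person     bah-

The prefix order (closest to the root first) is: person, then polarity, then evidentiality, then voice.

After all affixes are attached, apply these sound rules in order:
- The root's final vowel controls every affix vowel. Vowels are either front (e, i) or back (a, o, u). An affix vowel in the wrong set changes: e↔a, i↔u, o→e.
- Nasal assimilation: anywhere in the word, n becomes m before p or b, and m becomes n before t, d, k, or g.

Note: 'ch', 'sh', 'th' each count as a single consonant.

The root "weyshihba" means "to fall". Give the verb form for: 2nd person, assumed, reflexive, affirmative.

luobuweyshihba

Attach person 2nd person i- → iweyshihba.
Attach polarity affirmative b- → biweyshihba.
Attach evidentiality assumed o- → obiweyshihba.
Attach voice reflexive li- (before vowel 'o') → liobiweyshihba.
Apply vowel harmony: liobiweyshihba → luobuweyshihba.
Nasal assimilation: no change.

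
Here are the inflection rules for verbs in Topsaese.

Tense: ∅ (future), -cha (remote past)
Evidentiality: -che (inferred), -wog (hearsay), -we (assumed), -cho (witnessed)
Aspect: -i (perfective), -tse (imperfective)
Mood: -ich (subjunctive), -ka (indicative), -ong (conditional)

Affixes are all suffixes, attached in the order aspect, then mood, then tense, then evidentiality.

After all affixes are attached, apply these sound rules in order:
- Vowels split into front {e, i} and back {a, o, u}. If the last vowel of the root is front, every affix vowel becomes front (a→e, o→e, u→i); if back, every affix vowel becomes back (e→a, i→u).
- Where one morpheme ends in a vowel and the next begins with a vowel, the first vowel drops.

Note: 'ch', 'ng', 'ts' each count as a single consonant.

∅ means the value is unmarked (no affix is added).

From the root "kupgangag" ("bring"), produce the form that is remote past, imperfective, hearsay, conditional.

kupgangagtsongchawog

Attach aspect imperfective -tse → kupgangagtse.
Attach mood conditional -ong → kupgangagtseong.
Attach tense remote past -cha → kupgangagtseongcha.
Attach evidentiality hearsay -wog → kupgangagtseongchawog.
Apply vowel harmony: kupgangagtseongchawog → kupgangagtsaongchawog.
Apply vowel deletion: kupgangagtsaongchawog → kupgangagtsongchawog.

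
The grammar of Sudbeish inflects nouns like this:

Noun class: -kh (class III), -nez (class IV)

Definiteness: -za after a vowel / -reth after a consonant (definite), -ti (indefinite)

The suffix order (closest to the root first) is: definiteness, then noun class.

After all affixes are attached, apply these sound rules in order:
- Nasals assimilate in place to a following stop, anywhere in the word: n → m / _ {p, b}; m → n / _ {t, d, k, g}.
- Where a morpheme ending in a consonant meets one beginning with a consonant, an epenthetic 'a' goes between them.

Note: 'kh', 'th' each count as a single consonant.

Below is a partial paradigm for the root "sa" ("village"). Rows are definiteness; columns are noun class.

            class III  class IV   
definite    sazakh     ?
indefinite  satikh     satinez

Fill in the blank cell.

sazanez

Attach definiteness definite -za (after vowel 'a') → saza.
Attach noun class class IV -nez → sazanez.
Nasal assimilation: no change.
Epenthesis: no change.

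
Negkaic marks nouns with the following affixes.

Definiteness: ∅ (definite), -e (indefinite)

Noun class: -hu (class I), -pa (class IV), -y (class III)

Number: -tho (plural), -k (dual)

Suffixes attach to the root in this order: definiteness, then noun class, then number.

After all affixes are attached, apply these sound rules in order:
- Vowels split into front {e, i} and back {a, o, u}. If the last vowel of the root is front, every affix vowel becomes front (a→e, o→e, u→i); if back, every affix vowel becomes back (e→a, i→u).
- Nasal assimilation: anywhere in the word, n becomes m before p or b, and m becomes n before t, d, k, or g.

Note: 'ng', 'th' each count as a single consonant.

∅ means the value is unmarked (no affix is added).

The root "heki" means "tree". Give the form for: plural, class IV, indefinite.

hekiepethe

Attach definiteness indefinite -e → hekie.
Attach noun class class IV -pa → hekiepa.
Attach number plural -tho → hekiepatho.
Apply vowel harmony: hekiepatho → hekiepethe.
Nasal assimilation: no change.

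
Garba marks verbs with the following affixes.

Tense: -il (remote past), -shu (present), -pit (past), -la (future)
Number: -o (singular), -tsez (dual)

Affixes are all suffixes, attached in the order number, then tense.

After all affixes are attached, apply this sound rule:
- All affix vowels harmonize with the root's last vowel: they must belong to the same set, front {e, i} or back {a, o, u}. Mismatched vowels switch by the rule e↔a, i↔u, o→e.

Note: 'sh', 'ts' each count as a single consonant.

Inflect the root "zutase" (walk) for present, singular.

zutaseeshi

Attach number singular -o → zutaseo.
Attach tense present -shu → zutaseoshu.
Apply vowel harmony: zutaseoshu → zutaseeshi.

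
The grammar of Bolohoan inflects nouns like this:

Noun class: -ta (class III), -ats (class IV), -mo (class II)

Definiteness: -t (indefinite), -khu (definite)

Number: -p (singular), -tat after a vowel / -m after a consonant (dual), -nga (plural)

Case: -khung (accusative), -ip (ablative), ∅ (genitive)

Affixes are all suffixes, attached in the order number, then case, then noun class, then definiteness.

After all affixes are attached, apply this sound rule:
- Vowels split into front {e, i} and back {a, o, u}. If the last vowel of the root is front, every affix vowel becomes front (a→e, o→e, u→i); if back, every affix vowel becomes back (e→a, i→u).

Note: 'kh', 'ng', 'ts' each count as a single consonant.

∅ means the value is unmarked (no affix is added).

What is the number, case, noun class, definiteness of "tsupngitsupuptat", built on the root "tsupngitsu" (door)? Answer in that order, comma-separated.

singular, ablative, class III, indefinite

Segment: tsupngitsu-p-ip-ta-t.
number: -p → singular.
case: -ip → ablative.
noun class: -ta → class III.
definiteness: -t → indefinite.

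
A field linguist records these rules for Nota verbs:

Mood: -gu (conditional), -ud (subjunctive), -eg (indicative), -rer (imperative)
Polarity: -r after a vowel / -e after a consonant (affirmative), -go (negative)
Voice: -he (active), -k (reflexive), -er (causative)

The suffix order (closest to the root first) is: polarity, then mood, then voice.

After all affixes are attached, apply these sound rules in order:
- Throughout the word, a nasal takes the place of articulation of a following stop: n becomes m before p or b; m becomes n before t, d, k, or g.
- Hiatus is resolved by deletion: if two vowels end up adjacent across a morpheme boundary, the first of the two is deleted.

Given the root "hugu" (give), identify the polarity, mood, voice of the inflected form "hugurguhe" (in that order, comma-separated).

Segment: hugu-r-gu-he.
polarity: -r/e → affirmative.
mood: -gu → conditional.
voice: -he → active.

affirmative, conditional, active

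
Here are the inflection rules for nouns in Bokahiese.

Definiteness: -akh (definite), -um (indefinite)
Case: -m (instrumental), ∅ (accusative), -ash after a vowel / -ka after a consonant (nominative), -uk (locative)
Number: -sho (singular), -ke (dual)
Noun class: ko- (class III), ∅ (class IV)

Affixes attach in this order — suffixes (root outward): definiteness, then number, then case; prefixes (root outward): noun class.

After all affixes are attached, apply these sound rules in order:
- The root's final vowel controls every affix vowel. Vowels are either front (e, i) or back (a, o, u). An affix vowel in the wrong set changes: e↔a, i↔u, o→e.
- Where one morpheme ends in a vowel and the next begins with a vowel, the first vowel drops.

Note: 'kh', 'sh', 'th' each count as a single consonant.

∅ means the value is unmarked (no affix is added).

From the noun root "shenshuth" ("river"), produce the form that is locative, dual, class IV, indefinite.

shenshuthumkuk

Attach definiteness indefinite -um → shenshuthum.
Attach number dual -ke → shenshuthumke.
noun class = class IV: zero marking, form stays shenshuthumke.
Attach case locative -uk → shenshuthumkeuk.
Apply vowel harmony: shenshuthumkeuk → shenshuthumkauk.
Apply vowel deletion: shenshuthumkauk → shenshuthumkuk.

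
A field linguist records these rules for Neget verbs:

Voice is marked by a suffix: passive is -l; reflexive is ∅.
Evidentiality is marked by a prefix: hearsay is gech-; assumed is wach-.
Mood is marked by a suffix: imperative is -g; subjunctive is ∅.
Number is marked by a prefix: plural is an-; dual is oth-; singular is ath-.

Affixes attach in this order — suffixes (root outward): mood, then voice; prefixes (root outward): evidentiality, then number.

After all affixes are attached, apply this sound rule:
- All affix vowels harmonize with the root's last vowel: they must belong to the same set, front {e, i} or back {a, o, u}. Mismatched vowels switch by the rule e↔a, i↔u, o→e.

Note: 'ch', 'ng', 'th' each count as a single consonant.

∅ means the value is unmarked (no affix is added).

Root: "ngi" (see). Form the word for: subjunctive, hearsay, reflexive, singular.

mood = subjunctive: zero marking, form stays ngi.
Attach evidentiality hearsay gech- → gechngi.
Attach number singular ath- → athgechngi.
voice = reflexive: zero marking, form stays athgechngi.
Apply vowel harmony: athgechngi → ethgechngi.

ethgechngi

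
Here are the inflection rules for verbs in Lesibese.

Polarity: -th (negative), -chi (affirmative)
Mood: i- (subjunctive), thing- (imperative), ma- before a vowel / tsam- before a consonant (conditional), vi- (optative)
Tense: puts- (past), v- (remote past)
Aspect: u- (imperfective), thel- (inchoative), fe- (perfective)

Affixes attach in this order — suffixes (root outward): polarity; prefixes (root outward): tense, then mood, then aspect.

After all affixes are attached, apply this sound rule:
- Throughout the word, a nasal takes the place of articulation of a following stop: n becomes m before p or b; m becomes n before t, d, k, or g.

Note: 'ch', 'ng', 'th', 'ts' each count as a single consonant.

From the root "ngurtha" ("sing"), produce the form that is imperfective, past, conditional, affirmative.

Attach tense past puts- → putsngurtha.
Attach mood conditional tsam- (before consonant 'p') → tsamputsngurtha.
Attach polarity affirmative -chi → tsamputsngurthachi.
Attach aspect imperfective u- → utsamputsngurthachi.
Nasal assimilation: no change.

utsamputsngurthachi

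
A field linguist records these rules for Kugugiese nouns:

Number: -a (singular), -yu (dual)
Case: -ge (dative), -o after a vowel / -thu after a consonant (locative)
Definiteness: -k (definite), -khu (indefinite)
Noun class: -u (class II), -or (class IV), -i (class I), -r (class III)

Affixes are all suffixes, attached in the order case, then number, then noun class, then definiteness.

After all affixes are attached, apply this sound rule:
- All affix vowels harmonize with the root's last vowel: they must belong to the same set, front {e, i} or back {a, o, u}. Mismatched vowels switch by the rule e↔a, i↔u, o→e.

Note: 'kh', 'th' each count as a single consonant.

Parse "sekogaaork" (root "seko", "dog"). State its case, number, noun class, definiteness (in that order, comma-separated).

dative, singular, class IV, definite

Segment: seko-ge-a-or-k.
case: -ge → dative.
number: -a → singular.
noun class: -or → class IV.
definiteness: -k → definite.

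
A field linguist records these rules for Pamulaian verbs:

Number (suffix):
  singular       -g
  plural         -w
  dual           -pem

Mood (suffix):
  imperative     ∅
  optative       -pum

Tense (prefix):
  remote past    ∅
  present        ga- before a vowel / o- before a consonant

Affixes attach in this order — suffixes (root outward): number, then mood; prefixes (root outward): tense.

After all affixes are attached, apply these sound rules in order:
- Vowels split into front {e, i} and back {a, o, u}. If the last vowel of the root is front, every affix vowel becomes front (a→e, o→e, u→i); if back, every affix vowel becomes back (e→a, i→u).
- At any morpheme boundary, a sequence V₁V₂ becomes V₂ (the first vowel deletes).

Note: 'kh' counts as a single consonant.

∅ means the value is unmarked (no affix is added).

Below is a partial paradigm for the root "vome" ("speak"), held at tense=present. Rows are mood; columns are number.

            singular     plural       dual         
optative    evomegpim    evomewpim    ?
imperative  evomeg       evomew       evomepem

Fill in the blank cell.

Attach number dual -pem → vomepem.
Attach mood optative -pum → vomepempum.
Attach tense present o- (before consonant 'v') → ovomepempum.
Apply vowel harmony: ovomepempum → evomepempim.
Vowel deletion: no change.

evomepempim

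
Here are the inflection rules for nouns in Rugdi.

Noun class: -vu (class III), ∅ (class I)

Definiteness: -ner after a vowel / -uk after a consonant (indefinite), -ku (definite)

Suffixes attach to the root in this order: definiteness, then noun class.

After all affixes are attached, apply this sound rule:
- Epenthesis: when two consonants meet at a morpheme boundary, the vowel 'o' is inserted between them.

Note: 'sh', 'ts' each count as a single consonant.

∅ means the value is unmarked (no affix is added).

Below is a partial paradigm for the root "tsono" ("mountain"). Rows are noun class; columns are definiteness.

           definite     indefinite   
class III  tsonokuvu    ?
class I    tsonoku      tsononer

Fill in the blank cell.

Attach definiteness indefinite -ner (after vowel 'o') → tsononer.
Attach noun class class III -vu → tsononervu.
Apply epenthesis: tsononervu → tsononerovu.

tsononerovu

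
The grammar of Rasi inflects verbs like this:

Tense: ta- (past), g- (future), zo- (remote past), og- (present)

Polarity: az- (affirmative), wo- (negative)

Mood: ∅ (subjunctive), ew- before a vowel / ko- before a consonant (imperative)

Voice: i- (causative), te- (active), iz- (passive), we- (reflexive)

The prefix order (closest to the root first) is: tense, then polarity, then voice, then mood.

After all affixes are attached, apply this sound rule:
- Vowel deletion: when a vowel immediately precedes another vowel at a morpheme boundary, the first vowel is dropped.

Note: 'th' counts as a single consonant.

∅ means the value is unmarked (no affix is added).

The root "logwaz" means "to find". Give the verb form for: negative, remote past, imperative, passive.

ewizwozologwaz

Attach tense remote past zo- → zologwaz.
Attach polarity negative wo- → wozologwaz.
Attach voice passive iz- → izwozologwaz.
Attach mood imperative ew- (before vowel 'i') → ewizwozologwaz.
Vowel deletion: no change.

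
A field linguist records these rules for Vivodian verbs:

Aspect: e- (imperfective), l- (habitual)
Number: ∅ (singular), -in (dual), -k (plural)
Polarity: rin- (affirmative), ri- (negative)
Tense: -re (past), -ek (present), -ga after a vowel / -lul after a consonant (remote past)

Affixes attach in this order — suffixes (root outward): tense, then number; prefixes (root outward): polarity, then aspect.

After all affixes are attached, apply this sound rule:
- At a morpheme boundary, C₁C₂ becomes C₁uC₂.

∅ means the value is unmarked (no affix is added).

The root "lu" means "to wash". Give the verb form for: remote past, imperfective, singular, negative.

eriluga

Attach polarity negative ri- → rilu.
Attach aspect imperfective e- → erilu.
Attach tense remote past -ga (after vowel 'u') → eriluga.
number = singular: zero marking, form stays eriluga.
Epenthesis: no change.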